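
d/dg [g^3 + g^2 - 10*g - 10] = 3*g^2 + 2*g - 10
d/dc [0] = 0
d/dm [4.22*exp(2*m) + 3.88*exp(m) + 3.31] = (8.44*exp(m) + 3.88)*exp(m)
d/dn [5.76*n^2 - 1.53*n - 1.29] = 11.52*n - 1.53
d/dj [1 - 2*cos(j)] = 2*sin(j)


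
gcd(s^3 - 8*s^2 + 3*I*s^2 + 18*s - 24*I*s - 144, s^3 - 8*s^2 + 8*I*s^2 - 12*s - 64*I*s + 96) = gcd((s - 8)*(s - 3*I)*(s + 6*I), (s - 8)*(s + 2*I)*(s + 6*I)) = s^2 + s*(-8 + 6*I) - 48*I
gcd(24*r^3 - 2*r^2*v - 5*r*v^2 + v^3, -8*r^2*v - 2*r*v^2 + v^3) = 8*r^2 + 2*r*v - v^2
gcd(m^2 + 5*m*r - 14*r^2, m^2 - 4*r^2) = -m + 2*r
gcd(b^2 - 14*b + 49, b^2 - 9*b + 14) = b - 7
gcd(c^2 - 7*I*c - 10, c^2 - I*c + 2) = c - 2*I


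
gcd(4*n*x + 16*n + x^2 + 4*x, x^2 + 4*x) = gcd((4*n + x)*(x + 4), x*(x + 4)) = x + 4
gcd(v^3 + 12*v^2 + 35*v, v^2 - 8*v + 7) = 1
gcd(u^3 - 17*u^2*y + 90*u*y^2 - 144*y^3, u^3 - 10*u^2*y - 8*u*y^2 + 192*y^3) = u^2 - 14*u*y + 48*y^2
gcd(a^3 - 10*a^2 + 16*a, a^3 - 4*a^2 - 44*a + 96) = a^2 - 10*a + 16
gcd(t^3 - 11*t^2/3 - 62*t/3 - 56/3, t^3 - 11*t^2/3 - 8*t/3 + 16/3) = t + 4/3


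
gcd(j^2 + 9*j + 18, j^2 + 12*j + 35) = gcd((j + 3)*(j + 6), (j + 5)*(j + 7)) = 1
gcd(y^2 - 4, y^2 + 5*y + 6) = y + 2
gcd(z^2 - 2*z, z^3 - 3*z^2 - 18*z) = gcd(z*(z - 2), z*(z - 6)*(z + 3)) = z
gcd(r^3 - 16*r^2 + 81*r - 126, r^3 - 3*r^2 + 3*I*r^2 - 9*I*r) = r - 3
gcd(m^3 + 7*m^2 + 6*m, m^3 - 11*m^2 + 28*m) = m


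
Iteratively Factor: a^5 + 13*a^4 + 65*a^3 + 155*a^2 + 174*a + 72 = (a + 3)*(a^4 + 10*a^3 + 35*a^2 + 50*a + 24) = (a + 1)*(a + 3)*(a^3 + 9*a^2 + 26*a + 24) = (a + 1)*(a + 3)*(a + 4)*(a^2 + 5*a + 6) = (a + 1)*(a + 3)^2*(a + 4)*(a + 2)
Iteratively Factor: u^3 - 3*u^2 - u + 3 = (u - 1)*(u^2 - 2*u - 3) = (u - 3)*(u - 1)*(u + 1)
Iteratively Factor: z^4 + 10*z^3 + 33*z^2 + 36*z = (z)*(z^3 + 10*z^2 + 33*z + 36) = z*(z + 3)*(z^2 + 7*z + 12) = z*(z + 3)^2*(z + 4)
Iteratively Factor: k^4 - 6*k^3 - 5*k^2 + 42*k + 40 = (k + 1)*(k^3 - 7*k^2 + 2*k + 40) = (k - 4)*(k + 1)*(k^2 - 3*k - 10) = (k - 5)*(k - 4)*(k + 1)*(k + 2)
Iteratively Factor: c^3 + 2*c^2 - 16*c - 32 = (c + 4)*(c^2 - 2*c - 8) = (c - 4)*(c + 4)*(c + 2)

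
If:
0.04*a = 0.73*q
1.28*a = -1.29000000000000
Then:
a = -1.01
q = -0.06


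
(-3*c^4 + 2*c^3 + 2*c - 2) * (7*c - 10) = -21*c^5 + 44*c^4 - 20*c^3 + 14*c^2 - 34*c + 20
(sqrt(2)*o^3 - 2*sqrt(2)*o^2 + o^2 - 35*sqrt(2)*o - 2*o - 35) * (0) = 0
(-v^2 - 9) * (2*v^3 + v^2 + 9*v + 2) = -2*v^5 - v^4 - 27*v^3 - 11*v^2 - 81*v - 18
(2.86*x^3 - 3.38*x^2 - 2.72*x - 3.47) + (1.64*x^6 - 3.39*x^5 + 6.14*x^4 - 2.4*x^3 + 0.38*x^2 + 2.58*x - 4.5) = 1.64*x^6 - 3.39*x^5 + 6.14*x^4 + 0.46*x^3 - 3.0*x^2 - 0.14*x - 7.97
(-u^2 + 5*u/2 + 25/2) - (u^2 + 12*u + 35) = -2*u^2 - 19*u/2 - 45/2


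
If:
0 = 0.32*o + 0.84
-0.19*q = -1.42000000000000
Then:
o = -2.62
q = 7.47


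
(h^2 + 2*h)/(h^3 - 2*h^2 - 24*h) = (h + 2)/(h^2 - 2*h - 24)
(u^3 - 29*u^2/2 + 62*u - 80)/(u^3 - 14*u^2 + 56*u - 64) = (u - 5/2)/(u - 2)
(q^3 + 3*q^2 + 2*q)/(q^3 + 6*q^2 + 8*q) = (q + 1)/(q + 4)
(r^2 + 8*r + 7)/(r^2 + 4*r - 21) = (r + 1)/(r - 3)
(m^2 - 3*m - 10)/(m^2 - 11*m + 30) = (m + 2)/(m - 6)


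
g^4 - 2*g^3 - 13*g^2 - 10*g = g*(g - 5)*(g + 1)*(g + 2)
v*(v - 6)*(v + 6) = v^3 - 36*v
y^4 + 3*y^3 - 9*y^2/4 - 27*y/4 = y*(y - 3/2)*(y + 3/2)*(y + 3)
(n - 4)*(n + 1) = n^2 - 3*n - 4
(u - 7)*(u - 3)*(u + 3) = u^3 - 7*u^2 - 9*u + 63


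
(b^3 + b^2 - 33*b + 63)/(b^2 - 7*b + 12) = (b^2 + 4*b - 21)/(b - 4)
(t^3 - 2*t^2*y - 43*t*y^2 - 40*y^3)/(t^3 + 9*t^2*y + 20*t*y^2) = (t^2 - 7*t*y - 8*y^2)/(t*(t + 4*y))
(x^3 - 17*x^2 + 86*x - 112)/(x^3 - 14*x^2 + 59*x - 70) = (x - 8)/(x - 5)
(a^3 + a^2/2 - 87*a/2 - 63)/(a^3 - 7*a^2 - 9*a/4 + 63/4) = 2*(a + 6)/(2*a - 3)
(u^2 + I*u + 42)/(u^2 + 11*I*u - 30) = (u^2 + I*u + 42)/(u^2 + 11*I*u - 30)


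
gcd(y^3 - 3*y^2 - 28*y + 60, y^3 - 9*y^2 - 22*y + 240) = y^2 - y - 30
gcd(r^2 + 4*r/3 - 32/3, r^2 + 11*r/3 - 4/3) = r + 4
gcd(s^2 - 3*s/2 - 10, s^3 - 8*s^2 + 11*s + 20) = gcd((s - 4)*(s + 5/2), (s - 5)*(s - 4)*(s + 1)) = s - 4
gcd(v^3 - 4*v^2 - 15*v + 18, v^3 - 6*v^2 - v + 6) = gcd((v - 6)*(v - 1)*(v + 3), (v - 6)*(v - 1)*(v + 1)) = v^2 - 7*v + 6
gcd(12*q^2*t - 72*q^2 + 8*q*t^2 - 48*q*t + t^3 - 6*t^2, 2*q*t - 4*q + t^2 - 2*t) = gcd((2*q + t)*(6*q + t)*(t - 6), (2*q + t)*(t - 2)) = 2*q + t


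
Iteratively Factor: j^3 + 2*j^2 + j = (j + 1)*(j^2 + j) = j*(j + 1)*(j + 1)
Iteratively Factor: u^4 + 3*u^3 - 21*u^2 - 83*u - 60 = (u + 1)*(u^3 + 2*u^2 - 23*u - 60) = (u + 1)*(u + 4)*(u^2 - 2*u - 15) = (u + 1)*(u + 3)*(u + 4)*(u - 5)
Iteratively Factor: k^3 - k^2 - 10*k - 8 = (k - 4)*(k^2 + 3*k + 2) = (k - 4)*(k + 1)*(k + 2)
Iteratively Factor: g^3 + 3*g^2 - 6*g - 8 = (g + 1)*(g^2 + 2*g - 8) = (g + 1)*(g + 4)*(g - 2)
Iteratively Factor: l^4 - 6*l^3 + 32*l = (l - 4)*(l^3 - 2*l^2 - 8*l) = (l - 4)^2*(l^2 + 2*l) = (l - 4)^2*(l + 2)*(l)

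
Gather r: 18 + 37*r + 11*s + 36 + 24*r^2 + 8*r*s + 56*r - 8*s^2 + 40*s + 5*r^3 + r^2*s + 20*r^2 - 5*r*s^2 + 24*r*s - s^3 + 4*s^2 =5*r^3 + r^2*(s + 44) + r*(-5*s^2 + 32*s + 93) - s^3 - 4*s^2 + 51*s + 54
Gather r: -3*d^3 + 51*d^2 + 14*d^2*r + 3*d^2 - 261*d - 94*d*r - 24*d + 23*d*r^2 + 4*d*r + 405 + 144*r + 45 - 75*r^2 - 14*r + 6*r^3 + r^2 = -3*d^3 + 54*d^2 - 285*d + 6*r^3 + r^2*(23*d - 74) + r*(14*d^2 - 90*d + 130) + 450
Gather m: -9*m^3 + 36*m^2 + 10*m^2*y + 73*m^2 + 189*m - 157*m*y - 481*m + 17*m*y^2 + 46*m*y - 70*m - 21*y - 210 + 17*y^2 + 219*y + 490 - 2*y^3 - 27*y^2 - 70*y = -9*m^3 + m^2*(10*y + 109) + m*(17*y^2 - 111*y - 362) - 2*y^3 - 10*y^2 + 128*y + 280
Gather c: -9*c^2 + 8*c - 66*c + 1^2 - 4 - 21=-9*c^2 - 58*c - 24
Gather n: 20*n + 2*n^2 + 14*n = 2*n^2 + 34*n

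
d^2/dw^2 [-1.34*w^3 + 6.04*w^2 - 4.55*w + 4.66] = 12.08 - 8.04*w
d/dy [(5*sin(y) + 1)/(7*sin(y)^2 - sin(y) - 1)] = (-14*sin(y) + 35*cos(y)^2 - 39)*cos(y)/(-7*sin(y)^2 + sin(y) + 1)^2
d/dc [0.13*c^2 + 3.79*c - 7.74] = 0.26*c + 3.79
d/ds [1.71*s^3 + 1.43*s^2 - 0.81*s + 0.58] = 5.13*s^2 + 2.86*s - 0.81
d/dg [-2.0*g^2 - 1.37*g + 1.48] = -4.0*g - 1.37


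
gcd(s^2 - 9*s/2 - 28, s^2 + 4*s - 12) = 1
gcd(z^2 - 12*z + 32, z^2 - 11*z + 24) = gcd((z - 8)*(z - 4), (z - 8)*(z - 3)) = z - 8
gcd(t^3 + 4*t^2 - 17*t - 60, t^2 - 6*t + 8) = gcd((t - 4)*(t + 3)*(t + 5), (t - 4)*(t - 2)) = t - 4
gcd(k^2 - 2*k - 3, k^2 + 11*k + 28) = 1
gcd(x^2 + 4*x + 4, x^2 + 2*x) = x + 2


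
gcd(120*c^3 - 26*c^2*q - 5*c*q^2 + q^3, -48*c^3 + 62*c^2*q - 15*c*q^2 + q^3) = -6*c + q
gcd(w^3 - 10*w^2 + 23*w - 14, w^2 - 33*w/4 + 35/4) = w - 7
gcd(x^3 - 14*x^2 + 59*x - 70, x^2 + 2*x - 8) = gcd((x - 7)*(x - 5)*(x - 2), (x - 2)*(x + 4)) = x - 2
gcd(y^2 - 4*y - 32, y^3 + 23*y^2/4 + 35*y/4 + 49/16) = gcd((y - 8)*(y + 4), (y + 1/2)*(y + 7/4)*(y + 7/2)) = 1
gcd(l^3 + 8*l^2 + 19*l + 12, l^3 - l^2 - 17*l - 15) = l^2 + 4*l + 3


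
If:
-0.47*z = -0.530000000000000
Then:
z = 1.13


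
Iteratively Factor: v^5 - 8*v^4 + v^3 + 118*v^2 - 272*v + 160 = (v - 4)*(v^4 - 4*v^3 - 15*v^2 + 58*v - 40) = (v - 4)*(v - 2)*(v^3 - 2*v^2 - 19*v + 20) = (v - 4)*(v - 2)*(v + 4)*(v^2 - 6*v + 5) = (v - 5)*(v - 4)*(v - 2)*(v + 4)*(v - 1)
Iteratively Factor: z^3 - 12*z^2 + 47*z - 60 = (z - 5)*(z^2 - 7*z + 12) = (z - 5)*(z - 4)*(z - 3)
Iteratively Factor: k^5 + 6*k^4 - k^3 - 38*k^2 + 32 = (k + 4)*(k^4 + 2*k^3 - 9*k^2 - 2*k + 8) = (k - 2)*(k + 4)*(k^3 + 4*k^2 - k - 4) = (k - 2)*(k + 1)*(k + 4)*(k^2 + 3*k - 4) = (k - 2)*(k + 1)*(k + 4)^2*(k - 1)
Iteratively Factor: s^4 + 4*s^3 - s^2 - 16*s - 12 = (s - 2)*(s^3 + 6*s^2 + 11*s + 6) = (s - 2)*(s + 2)*(s^2 + 4*s + 3) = (s - 2)*(s + 1)*(s + 2)*(s + 3)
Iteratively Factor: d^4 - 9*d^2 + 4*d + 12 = (d - 2)*(d^3 + 2*d^2 - 5*d - 6) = (d - 2)*(d + 1)*(d^2 + d - 6) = (d - 2)*(d + 1)*(d + 3)*(d - 2)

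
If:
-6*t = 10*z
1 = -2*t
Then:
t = -1/2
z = 3/10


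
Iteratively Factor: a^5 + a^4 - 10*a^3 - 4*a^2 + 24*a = (a)*(a^4 + a^3 - 10*a^2 - 4*a + 24) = a*(a - 2)*(a^3 + 3*a^2 - 4*a - 12) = a*(a - 2)*(a + 2)*(a^2 + a - 6) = a*(a - 2)*(a + 2)*(a + 3)*(a - 2)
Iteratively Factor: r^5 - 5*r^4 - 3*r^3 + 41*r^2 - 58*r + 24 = (r - 1)*(r^4 - 4*r^3 - 7*r^2 + 34*r - 24) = (r - 1)*(r + 3)*(r^3 - 7*r^2 + 14*r - 8) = (r - 4)*(r - 1)*(r + 3)*(r^2 - 3*r + 2) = (r - 4)*(r - 2)*(r - 1)*(r + 3)*(r - 1)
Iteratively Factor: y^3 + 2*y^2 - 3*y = (y)*(y^2 + 2*y - 3) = y*(y - 1)*(y + 3)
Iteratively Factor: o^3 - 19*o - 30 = (o + 3)*(o^2 - 3*o - 10) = (o - 5)*(o + 3)*(o + 2)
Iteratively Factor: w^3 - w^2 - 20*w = (w - 5)*(w^2 + 4*w) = (w - 5)*(w + 4)*(w)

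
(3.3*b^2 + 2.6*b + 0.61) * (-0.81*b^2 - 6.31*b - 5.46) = -2.673*b^4 - 22.929*b^3 - 34.9181*b^2 - 18.0451*b - 3.3306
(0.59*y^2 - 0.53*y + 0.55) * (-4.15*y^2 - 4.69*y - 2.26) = -2.4485*y^4 - 0.5676*y^3 - 1.1302*y^2 - 1.3817*y - 1.243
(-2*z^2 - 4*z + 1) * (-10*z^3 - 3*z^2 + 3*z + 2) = 20*z^5 + 46*z^4 - 4*z^3 - 19*z^2 - 5*z + 2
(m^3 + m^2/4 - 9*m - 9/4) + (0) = m^3 + m^2/4 - 9*m - 9/4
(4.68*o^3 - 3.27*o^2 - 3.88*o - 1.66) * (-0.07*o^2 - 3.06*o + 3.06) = -0.3276*o^5 - 14.0919*o^4 + 24.5986*o^3 + 1.9828*o^2 - 6.7932*o - 5.0796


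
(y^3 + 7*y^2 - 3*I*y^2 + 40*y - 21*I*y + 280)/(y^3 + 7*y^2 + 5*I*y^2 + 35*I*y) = (y - 8*I)/y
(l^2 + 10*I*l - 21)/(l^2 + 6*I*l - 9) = (l + 7*I)/(l + 3*I)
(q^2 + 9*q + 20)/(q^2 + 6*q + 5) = (q + 4)/(q + 1)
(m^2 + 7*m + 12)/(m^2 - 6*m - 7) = (m^2 + 7*m + 12)/(m^2 - 6*m - 7)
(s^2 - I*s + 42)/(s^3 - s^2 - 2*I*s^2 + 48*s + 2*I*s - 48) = (s - 7*I)/(s^2 - s*(1 + 8*I) + 8*I)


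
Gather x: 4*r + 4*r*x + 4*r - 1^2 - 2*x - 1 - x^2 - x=8*r - x^2 + x*(4*r - 3) - 2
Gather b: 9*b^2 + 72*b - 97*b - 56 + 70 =9*b^2 - 25*b + 14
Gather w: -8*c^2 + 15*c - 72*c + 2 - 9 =-8*c^2 - 57*c - 7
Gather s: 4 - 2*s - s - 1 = 3 - 3*s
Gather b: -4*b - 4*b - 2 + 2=-8*b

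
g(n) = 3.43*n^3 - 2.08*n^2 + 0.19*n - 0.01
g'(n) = 10.29*n^2 - 4.16*n + 0.19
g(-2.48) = -65.59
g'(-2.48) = 73.79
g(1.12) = 2.41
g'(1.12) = 8.44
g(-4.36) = -324.66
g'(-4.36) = 213.94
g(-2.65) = -78.95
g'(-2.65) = 83.48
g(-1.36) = -12.74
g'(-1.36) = 24.88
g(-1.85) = -29.20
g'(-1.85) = 43.10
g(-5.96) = -801.19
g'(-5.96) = 390.50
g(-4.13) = -277.90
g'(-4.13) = 192.89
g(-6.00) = -816.91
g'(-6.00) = 395.59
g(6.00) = 667.13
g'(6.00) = 345.67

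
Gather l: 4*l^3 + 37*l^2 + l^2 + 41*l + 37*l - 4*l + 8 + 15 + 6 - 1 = 4*l^3 + 38*l^2 + 74*l + 28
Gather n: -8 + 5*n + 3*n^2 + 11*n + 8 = 3*n^2 + 16*n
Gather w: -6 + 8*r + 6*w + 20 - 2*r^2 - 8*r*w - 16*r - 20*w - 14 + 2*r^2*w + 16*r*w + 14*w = -2*r^2 - 8*r + w*(2*r^2 + 8*r)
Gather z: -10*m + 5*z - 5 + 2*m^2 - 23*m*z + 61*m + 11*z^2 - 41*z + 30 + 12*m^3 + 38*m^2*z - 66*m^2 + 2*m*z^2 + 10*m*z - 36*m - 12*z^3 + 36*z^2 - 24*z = 12*m^3 - 64*m^2 + 15*m - 12*z^3 + z^2*(2*m + 47) + z*(38*m^2 - 13*m - 60) + 25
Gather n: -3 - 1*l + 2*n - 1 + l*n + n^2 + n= -l + n^2 + n*(l + 3) - 4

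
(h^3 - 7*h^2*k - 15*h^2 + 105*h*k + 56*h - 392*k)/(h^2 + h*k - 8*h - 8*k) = (h^2 - 7*h*k - 7*h + 49*k)/(h + k)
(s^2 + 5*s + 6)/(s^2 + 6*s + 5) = (s^2 + 5*s + 6)/(s^2 + 6*s + 5)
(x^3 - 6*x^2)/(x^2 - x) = x*(x - 6)/(x - 1)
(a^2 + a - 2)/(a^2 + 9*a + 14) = (a - 1)/(a + 7)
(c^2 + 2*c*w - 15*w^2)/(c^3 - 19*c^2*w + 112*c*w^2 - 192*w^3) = (c + 5*w)/(c^2 - 16*c*w + 64*w^2)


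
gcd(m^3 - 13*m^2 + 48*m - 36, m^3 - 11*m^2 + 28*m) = 1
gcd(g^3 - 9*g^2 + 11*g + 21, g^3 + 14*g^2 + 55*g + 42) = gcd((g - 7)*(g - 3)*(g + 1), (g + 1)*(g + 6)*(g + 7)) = g + 1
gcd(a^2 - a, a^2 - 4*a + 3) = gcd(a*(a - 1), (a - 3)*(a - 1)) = a - 1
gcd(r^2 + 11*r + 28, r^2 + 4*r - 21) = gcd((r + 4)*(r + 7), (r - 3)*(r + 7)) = r + 7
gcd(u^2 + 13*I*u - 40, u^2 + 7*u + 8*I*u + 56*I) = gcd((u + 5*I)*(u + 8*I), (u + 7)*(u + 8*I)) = u + 8*I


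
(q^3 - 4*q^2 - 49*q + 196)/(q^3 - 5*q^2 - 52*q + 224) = (q - 7)/(q - 8)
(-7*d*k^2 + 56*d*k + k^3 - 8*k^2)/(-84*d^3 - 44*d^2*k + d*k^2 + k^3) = k*(k - 8)/(12*d^2 + 8*d*k + k^2)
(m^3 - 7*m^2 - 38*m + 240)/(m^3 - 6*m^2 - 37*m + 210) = (m - 8)/(m - 7)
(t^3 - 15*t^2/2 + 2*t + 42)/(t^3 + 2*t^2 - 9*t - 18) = (t^2 - 19*t/2 + 21)/(t^2 - 9)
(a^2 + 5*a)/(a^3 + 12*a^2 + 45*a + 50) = a/(a^2 + 7*a + 10)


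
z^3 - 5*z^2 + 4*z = z*(z - 4)*(z - 1)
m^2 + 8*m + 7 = (m + 1)*(m + 7)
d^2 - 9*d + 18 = (d - 6)*(d - 3)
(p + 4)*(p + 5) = p^2 + 9*p + 20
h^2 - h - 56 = (h - 8)*(h + 7)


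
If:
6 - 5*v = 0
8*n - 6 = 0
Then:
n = 3/4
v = 6/5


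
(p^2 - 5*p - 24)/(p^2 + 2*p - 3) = (p - 8)/(p - 1)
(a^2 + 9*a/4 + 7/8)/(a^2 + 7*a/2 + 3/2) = (a + 7/4)/(a + 3)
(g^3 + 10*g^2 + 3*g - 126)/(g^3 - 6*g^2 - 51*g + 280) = (g^2 + 3*g - 18)/(g^2 - 13*g + 40)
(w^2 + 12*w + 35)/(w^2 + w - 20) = (w + 7)/(w - 4)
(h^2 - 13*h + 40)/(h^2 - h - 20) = (h - 8)/(h + 4)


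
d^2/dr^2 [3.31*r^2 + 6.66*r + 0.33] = 6.62000000000000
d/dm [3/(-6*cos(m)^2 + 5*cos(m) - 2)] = 3*(5 - 12*cos(m))*sin(m)/(6*cos(m)^2 - 5*cos(m) + 2)^2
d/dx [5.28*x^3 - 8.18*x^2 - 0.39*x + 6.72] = 15.84*x^2 - 16.36*x - 0.39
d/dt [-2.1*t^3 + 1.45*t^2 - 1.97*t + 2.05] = -6.3*t^2 + 2.9*t - 1.97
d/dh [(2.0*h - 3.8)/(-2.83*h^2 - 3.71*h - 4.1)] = (5.66*h^2 - 21.508*h - 22.298)/(8.0089*h^4 + 20.9986*h^3 + 36.9701*h^2 + 30.422*h + 16.81)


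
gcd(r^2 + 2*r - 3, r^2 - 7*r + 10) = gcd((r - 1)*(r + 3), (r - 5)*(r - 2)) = 1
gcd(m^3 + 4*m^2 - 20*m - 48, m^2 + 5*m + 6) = m + 2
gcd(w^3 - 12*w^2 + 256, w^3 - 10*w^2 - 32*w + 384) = w^2 - 16*w + 64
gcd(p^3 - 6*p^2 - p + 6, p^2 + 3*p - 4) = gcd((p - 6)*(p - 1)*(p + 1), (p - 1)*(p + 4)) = p - 1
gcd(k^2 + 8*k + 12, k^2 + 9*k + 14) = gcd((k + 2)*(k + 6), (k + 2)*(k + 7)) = k + 2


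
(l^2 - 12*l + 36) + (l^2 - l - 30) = 2*l^2 - 13*l + 6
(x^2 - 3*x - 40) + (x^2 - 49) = 2*x^2 - 3*x - 89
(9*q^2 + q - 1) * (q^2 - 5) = 9*q^4 + q^3 - 46*q^2 - 5*q + 5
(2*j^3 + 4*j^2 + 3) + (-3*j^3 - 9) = -j^3 + 4*j^2 - 6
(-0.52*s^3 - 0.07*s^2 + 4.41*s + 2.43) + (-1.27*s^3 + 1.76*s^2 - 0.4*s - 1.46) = -1.79*s^3 + 1.69*s^2 + 4.01*s + 0.97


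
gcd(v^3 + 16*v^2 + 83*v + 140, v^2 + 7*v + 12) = v + 4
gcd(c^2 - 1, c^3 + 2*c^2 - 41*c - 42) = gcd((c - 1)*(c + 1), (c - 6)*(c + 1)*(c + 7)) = c + 1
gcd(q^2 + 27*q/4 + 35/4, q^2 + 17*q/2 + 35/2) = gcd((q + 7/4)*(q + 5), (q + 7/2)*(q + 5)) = q + 5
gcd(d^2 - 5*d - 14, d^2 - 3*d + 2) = 1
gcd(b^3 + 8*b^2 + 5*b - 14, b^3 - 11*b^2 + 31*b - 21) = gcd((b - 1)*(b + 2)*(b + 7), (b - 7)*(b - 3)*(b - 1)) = b - 1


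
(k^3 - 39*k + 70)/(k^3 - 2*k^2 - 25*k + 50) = (k + 7)/(k + 5)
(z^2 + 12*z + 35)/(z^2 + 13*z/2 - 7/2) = 2*(z + 5)/(2*z - 1)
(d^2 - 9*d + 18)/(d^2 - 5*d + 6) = (d - 6)/(d - 2)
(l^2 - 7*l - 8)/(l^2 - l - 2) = (l - 8)/(l - 2)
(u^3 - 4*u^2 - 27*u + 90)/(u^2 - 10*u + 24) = (u^2 + 2*u - 15)/(u - 4)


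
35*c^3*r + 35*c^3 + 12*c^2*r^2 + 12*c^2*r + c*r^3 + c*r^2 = (5*c + r)*(7*c + r)*(c*r + c)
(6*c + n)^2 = 36*c^2 + 12*c*n + n^2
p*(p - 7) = p^2 - 7*p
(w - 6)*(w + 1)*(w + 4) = w^3 - w^2 - 26*w - 24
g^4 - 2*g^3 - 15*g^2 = g^2*(g - 5)*(g + 3)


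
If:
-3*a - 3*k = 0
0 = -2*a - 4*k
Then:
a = 0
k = 0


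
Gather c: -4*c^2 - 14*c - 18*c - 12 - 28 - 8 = -4*c^2 - 32*c - 48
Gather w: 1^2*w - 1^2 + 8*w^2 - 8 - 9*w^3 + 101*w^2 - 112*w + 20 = -9*w^3 + 109*w^2 - 111*w + 11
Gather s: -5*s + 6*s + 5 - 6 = s - 1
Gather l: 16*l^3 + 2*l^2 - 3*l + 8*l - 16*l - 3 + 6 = 16*l^3 + 2*l^2 - 11*l + 3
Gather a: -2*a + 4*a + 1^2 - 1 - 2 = 2*a - 2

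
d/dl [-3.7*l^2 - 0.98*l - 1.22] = -7.4*l - 0.98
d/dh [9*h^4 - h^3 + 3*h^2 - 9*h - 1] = 36*h^3 - 3*h^2 + 6*h - 9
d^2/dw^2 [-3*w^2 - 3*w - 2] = -6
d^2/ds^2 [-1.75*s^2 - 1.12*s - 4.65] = -3.50000000000000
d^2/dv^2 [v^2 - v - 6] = 2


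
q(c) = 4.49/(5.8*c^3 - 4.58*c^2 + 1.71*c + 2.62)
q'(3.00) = -0.04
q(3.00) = 0.04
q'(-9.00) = -0.00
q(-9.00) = -0.00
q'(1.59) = -0.48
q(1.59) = 0.26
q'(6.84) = -0.00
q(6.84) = 0.00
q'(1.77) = -0.33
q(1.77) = 0.19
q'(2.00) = -0.20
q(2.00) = 0.13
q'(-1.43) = -0.33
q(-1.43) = -0.17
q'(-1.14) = -0.81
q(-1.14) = -0.32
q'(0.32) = -0.30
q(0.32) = 1.55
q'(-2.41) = -0.05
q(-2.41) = -0.04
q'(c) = 4.49*(-17.4*c^2 + 9.16*c - 1.71)/(5.8*c^3 - 4.58*c^2 + 1.71*c + 2.62)^2 = (-78.126*c^2 + 41.1284*c - 7.6779)/(5.8*c^3 - 4.58*c^2 + 1.71*c + 2.62)^2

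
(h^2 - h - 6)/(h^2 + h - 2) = (h - 3)/(h - 1)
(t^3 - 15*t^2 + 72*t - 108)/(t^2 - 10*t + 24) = (t^2 - 9*t + 18)/(t - 4)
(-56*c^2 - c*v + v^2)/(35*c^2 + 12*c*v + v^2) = (-8*c + v)/(5*c + v)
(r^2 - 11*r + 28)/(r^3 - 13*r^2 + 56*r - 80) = (r - 7)/(r^2 - 9*r + 20)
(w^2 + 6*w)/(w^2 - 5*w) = (w + 6)/(w - 5)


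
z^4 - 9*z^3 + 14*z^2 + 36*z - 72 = (z - 6)*(z - 3)*(z - 2)*(z + 2)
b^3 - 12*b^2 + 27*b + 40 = (b - 8)*(b - 5)*(b + 1)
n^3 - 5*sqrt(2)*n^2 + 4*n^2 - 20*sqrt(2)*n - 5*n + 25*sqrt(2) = (n - 1)*(n + 5)*(n - 5*sqrt(2))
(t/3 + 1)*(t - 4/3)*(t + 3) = t^3/3 + 14*t^2/9 + t/3 - 4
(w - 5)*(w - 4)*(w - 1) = w^3 - 10*w^2 + 29*w - 20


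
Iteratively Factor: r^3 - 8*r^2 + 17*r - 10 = (r - 5)*(r^2 - 3*r + 2) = (r - 5)*(r - 2)*(r - 1)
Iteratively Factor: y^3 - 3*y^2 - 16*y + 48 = (y - 3)*(y^2 - 16) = (y - 4)*(y - 3)*(y + 4)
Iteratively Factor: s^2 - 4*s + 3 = (s - 3)*(s - 1)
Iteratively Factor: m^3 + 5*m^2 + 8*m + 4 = (m + 2)*(m^2 + 3*m + 2) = (m + 1)*(m + 2)*(m + 2)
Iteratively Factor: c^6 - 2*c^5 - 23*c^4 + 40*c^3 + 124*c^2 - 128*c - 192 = (c - 2)*(c^5 - 23*c^3 - 6*c^2 + 112*c + 96) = (c - 4)*(c - 2)*(c^4 + 4*c^3 - 7*c^2 - 34*c - 24) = (c - 4)*(c - 3)*(c - 2)*(c^3 + 7*c^2 + 14*c + 8) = (c - 4)*(c - 3)*(c - 2)*(c + 4)*(c^2 + 3*c + 2) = (c - 4)*(c - 3)*(c - 2)*(c + 1)*(c + 4)*(c + 2)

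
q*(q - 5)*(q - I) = q^3 - 5*q^2 - I*q^2 + 5*I*q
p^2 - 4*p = p*(p - 4)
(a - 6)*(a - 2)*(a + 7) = a^3 - a^2 - 44*a + 84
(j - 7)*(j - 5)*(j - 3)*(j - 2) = j^4 - 17*j^3 + 101*j^2 - 247*j + 210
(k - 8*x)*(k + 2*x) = k^2 - 6*k*x - 16*x^2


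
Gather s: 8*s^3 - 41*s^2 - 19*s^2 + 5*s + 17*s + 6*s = 8*s^3 - 60*s^2 + 28*s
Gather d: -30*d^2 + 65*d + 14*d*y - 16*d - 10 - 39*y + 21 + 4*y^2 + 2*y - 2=-30*d^2 + d*(14*y + 49) + 4*y^2 - 37*y + 9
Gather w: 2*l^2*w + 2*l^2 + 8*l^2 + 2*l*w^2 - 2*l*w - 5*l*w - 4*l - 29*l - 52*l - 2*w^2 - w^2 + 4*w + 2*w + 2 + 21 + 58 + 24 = 10*l^2 - 85*l + w^2*(2*l - 3) + w*(2*l^2 - 7*l + 6) + 105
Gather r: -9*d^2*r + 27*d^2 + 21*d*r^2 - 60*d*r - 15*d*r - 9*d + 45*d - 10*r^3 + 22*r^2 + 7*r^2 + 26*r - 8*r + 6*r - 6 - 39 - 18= 27*d^2 + 36*d - 10*r^3 + r^2*(21*d + 29) + r*(-9*d^2 - 75*d + 24) - 63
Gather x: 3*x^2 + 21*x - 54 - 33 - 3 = 3*x^2 + 21*x - 90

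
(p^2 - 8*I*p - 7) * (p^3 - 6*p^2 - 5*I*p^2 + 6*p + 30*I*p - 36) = p^5 - 6*p^4 - 13*I*p^4 - 41*p^3 + 78*I*p^3 + 246*p^2 - 13*I*p^2 - 42*p + 78*I*p + 252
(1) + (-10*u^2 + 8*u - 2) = -10*u^2 + 8*u - 1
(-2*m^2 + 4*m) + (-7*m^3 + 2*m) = -7*m^3 - 2*m^2 + 6*m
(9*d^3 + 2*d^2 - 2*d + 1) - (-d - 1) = 9*d^3 + 2*d^2 - d + 2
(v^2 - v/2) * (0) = 0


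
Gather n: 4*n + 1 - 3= 4*n - 2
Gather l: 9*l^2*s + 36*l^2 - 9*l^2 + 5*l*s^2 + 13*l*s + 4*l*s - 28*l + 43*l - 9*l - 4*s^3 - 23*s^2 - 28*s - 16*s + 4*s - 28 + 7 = l^2*(9*s + 27) + l*(5*s^2 + 17*s + 6) - 4*s^3 - 23*s^2 - 40*s - 21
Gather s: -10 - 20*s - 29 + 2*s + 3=-18*s - 36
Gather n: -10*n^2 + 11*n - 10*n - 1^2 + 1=-10*n^2 + n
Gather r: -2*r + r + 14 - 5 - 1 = 8 - r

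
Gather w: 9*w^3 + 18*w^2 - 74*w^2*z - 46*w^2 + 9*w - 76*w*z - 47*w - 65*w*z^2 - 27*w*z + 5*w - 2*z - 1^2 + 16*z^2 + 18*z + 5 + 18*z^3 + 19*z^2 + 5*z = 9*w^3 + w^2*(-74*z - 28) + w*(-65*z^2 - 103*z - 33) + 18*z^3 + 35*z^2 + 21*z + 4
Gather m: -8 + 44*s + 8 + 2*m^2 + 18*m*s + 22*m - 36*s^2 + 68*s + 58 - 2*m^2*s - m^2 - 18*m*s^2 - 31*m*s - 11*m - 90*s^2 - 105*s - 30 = m^2*(1 - 2*s) + m*(-18*s^2 - 13*s + 11) - 126*s^2 + 7*s + 28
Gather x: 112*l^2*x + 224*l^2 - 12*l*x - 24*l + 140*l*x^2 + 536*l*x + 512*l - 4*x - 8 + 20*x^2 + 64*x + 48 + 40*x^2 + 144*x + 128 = 224*l^2 + 488*l + x^2*(140*l + 60) + x*(112*l^2 + 524*l + 204) + 168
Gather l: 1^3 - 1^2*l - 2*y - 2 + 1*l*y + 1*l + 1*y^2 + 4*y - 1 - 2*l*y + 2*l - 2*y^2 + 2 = l*(2 - y) - y^2 + 2*y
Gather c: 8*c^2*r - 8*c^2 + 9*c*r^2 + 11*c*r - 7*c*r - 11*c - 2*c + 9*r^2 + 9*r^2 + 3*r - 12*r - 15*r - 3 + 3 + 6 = c^2*(8*r - 8) + c*(9*r^2 + 4*r - 13) + 18*r^2 - 24*r + 6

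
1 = 1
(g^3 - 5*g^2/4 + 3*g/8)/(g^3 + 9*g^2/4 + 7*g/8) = (8*g^2 - 10*g + 3)/(8*g^2 + 18*g + 7)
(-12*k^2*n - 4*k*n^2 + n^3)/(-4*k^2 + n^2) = n*(6*k - n)/(2*k - n)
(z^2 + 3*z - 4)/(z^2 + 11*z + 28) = (z - 1)/(z + 7)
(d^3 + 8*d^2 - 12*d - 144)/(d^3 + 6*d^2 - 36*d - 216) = (d - 4)/(d - 6)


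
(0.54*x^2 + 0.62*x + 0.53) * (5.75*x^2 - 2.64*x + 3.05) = 3.105*x^4 + 2.1394*x^3 + 3.0577*x^2 + 0.4918*x + 1.6165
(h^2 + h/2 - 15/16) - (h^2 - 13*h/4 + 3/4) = 15*h/4 - 27/16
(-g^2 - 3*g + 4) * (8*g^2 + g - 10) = -8*g^4 - 25*g^3 + 39*g^2 + 34*g - 40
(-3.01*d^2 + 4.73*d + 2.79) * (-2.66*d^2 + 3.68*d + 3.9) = 8.0066*d^4 - 23.6586*d^3 - 1.754*d^2 + 28.7142*d + 10.881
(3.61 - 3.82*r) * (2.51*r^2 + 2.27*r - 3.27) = -9.5882*r^3 + 0.389699999999999*r^2 + 20.6861*r - 11.8047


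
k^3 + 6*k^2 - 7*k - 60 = (k - 3)*(k + 4)*(k + 5)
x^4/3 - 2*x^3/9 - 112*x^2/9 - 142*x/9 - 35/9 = (x/3 + 1/3)*(x - 7)*(x + 1/3)*(x + 5)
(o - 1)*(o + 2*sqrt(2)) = o^2 - o + 2*sqrt(2)*o - 2*sqrt(2)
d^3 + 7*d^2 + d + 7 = (d + 7)*(d - I)*(d + I)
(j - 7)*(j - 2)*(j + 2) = j^3 - 7*j^2 - 4*j + 28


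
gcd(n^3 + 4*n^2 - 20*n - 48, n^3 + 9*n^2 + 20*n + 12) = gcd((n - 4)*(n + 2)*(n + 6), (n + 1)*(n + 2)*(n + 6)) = n^2 + 8*n + 12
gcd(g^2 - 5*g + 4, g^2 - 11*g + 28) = g - 4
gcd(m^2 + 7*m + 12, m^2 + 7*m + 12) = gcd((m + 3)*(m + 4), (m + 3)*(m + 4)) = m^2 + 7*m + 12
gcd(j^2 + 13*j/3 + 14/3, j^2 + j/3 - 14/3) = j + 7/3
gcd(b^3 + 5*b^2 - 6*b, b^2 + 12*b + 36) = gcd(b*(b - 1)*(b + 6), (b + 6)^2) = b + 6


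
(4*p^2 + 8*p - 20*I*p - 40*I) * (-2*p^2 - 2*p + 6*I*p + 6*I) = -8*p^4 - 24*p^3 + 64*I*p^3 + 104*p^2 + 192*I*p^2 + 360*p + 128*I*p + 240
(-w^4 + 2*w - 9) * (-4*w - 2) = 4*w^5 + 2*w^4 - 8*w^2 + 32*w + 18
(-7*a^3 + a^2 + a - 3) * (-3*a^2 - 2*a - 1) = 21*a^5 + 11*a^4 + 2*a^3 + 6*a^2 + 5*a + 3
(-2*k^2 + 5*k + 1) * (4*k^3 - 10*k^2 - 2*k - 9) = -8*k^5 + 40*k^4 - 42*k^3 - 2*k^2 - 47*k - 9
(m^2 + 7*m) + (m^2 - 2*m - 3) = 2*m^2 + 5*m - 3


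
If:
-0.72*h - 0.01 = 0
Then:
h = -0.01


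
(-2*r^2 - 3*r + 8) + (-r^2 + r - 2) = -3*r^2 - 2*r + 6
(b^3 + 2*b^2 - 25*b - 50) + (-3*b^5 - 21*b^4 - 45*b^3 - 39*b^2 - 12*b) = -3*b^5 - 21*b^4 - 44*b^3 - 37*b^2 - 37*b - 50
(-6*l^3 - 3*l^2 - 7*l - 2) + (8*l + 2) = -6*l^3 - 3*l^2 + l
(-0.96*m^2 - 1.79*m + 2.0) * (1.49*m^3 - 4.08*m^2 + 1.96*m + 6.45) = -1.4304*m^5 + 1.2497*m^4 + 8.4016*m^3 - 17.8604*m^2 - 7.6255*m + 12.9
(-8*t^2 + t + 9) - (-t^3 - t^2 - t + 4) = t^3 - 7*t^2 + 2*t + 5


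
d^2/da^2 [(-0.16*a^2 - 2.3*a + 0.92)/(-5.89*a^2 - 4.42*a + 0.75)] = (7.105427357601e-15*a^4 + 151.252844*a^3 - 187.259592*a^2 - 82.745076*a - 28.646176)/(204.336469*a^6 + 460.017246*a^5 + 267.150963*a^4 - 30.801212*a^3 - 34.017525*a^2 + 7.45875*a - 0.421875)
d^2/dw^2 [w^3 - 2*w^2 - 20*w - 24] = 6*w - 4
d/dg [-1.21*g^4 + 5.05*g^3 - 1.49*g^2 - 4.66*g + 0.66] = -4.84*g^3 + 15.15*g^2 - 2.98*g - 4.66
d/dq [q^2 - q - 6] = 2*q - 1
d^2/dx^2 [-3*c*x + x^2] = 2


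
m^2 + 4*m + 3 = (m + 1)*(m + 3)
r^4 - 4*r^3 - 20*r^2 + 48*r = r*(r - 6)*(r - 2)*(r + 4)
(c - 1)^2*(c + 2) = c^3 - 3*c + 2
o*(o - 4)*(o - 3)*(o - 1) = o^4 - 8*o^3 + 19*o^2 - 12*o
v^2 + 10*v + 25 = (v + 5)^2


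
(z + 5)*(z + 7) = z^2 + 12*z + 35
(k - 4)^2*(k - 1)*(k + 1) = k^4 - 8*k^3 + 15*k^2 + 8*k - 16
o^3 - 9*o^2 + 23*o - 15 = (o - 5)*(o - 3)*(o - 1)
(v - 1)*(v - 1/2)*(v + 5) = v^3 + 7*v^2/2 - 7*v + 5/2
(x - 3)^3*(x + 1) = x^4 - 8*x^3 + 18*x^2 - 27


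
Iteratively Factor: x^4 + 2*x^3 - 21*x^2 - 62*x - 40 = (x + 1)*(x^3 + x^2 - 22*x - 40) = (x - 5)*(x + 1)*(x^2 + 6*x + 8) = (x - 5)*(x + 1)*(x + 2)*(x + 4)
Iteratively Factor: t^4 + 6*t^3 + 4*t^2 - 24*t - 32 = (t + 2)*(t^3 + 4*t^2 - 4*t - 16) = (t + 2)*(t + 4)*(t^2 - 4) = (t + 2)^2*(t + 4)*(t - 2)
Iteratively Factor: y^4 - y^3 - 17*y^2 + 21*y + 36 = (y - 3)*(y^3 + 2*y^2 - 11*y - 12) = (y - 3)*(y + 1)*(y^2 + y - 12) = (y - 3)*(y + 1)*(y + 4)*(y - 3)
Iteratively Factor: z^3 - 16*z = (z + 4)*(z^2 - 4*z) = z*(z + 4)*(z - 4)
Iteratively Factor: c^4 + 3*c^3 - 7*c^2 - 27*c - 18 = (c + 3)*(c^3 - 7*c - 6) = (c - 3)*(c + 3)*(c^2 + 3*c + 2) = (c - 3)*(c + 2)*(c + 3)*(c + 1)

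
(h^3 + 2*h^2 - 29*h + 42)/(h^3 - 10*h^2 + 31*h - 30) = (h + 7)/(h - 5)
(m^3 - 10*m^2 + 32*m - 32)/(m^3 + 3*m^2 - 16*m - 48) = (m^2 - 6*m + 8)/(m^2 + 7*m + 12)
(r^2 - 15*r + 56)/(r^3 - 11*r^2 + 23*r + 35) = (r - 8)/(r^2 - 4*r - 5)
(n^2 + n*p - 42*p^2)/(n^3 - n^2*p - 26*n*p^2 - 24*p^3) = (n + 7*p)/(n^2 + 5*n*p + 4*p^2)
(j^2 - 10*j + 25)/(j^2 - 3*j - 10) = (j - 5)/(j + 2)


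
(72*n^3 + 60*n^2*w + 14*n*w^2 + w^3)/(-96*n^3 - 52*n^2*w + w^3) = (6*n + w)/(-8*n + w)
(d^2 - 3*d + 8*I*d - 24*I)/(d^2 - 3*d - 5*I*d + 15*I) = (d + 8*I)/(d - 5*I)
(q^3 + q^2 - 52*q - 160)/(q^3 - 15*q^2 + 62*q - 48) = (q^2 + 9*q + 20)/(q^2 - 7*q + 6)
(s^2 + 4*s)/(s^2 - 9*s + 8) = s*(s + 4)/(s^2 - 9*s + 8)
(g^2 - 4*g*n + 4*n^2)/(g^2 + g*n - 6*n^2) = (g - 2*n)/(g + 3*n)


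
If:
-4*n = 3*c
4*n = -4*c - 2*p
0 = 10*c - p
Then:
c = 0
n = 0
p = 0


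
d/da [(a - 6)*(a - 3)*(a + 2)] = a*(3*a - 14)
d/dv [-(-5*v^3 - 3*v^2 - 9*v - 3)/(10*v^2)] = (5*v^3 - 9*v - 6)/(10*v^3)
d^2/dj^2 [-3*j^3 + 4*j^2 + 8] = 8 - 18*j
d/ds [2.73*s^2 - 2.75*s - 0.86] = 5.46*s - 2.75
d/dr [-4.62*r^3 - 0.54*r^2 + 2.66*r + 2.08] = -13.86*r^2 - 1.08*r + 2.66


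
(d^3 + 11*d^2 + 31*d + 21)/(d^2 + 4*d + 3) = d + 7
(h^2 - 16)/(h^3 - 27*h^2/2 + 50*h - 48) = 2*(h + 4)/(2*h^2 - 19*h + 24)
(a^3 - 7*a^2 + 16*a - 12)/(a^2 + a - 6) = (a^2 - 5*a + 6)/(a + 3)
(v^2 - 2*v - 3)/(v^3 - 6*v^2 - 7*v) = (v - 3)/(v*(v - 7))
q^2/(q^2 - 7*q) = q/(q - 7)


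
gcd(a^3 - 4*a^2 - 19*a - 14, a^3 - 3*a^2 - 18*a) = 1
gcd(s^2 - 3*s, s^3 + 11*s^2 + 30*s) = s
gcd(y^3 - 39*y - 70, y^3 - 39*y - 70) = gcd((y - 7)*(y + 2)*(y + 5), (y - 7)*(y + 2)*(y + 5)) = y^3 - 39*y - 70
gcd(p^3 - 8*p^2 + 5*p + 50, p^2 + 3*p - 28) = 1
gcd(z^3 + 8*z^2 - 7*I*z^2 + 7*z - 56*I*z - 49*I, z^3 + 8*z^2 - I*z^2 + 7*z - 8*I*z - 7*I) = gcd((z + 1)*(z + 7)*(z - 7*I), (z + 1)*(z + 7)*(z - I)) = z^2 + 8*z + 7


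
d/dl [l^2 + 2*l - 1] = 2*l + 2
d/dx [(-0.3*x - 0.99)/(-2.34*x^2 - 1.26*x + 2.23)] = (0.702*x^2 + 0.378*x - (0.3*x + 0.99)*(4.68*x + 1.26) - 0.669)/(2.34*x^2 + 1.26*x - 2.23)^2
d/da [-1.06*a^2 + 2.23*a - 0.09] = 2.23 - 2.12*a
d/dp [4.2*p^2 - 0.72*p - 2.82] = 8.4*p - 0.72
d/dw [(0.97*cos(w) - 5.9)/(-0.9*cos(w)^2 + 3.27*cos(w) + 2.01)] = (-0.873*cos(w)^2 + 10.62*cos(w) - 21.2427)*sin(w)/(0.81*cos(w)^4 - 5.886*cos(w)^3 + 7.0749*cos(w)^2 + 13.1454*cos(w) + 4.0401)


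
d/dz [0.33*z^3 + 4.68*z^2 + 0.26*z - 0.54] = 0.99*z^2 + 9.36*z + 0.26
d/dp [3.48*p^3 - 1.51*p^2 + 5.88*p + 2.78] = 10.44*p^2 - 3.02*p + 5.88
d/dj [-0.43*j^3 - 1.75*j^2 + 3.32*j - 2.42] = -1.29*j^2 - 3.5*j + 3.32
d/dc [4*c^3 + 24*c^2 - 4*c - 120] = 12*c^2 + 48*c - 4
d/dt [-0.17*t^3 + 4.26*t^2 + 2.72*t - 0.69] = -0.51*t^2 + 8.52*t + 2.72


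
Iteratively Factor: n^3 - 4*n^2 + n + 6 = (n - 2)*(n^2 - 2*n - 3) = (n - 2)*(n + 1)*(n - 3)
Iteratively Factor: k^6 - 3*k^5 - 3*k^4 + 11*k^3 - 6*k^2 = (k - 3)*(k^5 - 3*k^3 + 2*k^2) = k*(k - 3)*(k^4 - 3*k^2 + 2*k) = k^2*(k - 3)*(k^3 - 3*k + 2) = k^2*(k - 3)*(k - 1)*(k^2 + k - 2) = k^2*(k - 3)*(k - 1)*(k + 2)*(k - 1)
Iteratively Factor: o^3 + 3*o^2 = (o)*(o^2 + 3*o) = o^2*(o + 3)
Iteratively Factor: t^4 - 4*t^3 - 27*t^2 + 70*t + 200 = (t + 2)*(t^3 - 6*t^2 - 15*t + 100) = (t - 5)*(t + 2)*(t^2 - t - 20) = (t - 5)^2*(t + 2)*(t + 4)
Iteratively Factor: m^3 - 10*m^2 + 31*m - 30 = (m - 2)*(m^2 - 8*m + 15) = (m - 3)*(m - 2)*(m - 5)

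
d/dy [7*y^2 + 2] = 14*y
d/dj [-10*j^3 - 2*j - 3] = -30*j^2 - 2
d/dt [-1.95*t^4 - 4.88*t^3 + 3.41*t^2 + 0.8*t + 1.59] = -7.8*t^3 - 14.64*t^2 + 6.82*t + 0.8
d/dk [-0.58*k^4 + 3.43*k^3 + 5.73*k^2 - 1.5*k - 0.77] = -2.32*k^3 + 10.29*k^2 + 11.46*k - 1.5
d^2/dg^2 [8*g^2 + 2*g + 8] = 16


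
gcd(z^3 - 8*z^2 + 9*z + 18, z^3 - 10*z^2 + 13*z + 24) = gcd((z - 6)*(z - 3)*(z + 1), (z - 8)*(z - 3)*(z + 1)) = z^2 - 2*z - 3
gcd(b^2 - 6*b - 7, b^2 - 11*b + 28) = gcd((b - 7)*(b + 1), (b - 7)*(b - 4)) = b - 7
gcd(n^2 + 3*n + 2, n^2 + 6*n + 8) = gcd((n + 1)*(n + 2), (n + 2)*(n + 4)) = n + 2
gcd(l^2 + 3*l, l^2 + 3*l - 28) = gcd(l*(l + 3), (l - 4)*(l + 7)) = 1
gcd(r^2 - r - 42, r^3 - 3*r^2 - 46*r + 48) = r + 6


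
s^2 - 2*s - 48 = (s - 8)*(s + 6)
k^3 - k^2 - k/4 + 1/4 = (k - 1)*(k - 1/2)*(k + 1/2)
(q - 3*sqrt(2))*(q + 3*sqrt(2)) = q^2 - 18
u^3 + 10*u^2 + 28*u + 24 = (u + 2)^2*(u + 6)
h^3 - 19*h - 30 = (h - 5)*(h + 2)*(h + 3)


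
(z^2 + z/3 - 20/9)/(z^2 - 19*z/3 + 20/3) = (z + 5/3)/(z - 5)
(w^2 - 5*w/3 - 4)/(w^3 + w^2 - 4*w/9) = 3*(w - 3)/(w*(3*w - 1))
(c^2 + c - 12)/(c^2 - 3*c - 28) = (c - 3)/(c - 7)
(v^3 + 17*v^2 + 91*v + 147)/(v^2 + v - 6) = (v^2 + 14*v + 49)/(v - 2)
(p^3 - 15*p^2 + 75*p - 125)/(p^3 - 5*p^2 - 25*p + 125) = (p - 5)/(p + 5)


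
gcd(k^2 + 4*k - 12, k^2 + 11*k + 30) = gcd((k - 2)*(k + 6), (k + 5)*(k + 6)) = k + 6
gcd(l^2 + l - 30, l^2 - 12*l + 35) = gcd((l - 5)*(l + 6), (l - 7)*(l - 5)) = l - 5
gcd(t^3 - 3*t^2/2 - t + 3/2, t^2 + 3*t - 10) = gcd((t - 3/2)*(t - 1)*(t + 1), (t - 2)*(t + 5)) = 1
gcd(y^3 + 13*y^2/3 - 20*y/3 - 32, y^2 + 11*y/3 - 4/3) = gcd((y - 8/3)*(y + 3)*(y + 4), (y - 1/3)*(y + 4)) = y + 4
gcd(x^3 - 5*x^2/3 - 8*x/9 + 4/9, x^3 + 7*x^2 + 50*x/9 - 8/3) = x - 1/3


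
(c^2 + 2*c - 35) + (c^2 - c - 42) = 2*c^2 + c - 77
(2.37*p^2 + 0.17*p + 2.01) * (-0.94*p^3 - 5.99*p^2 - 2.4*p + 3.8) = -2.2278*p^5 - 14.3561*p^4 - 8.5957*p^3 - 3.4419*p^2 - 4.178*p + 7.638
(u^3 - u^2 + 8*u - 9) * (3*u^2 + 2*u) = 3*u^5 - u^4 + 22*u^3 - 11*u^2 - 18*u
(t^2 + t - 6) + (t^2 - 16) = 2*t^2 + t - 22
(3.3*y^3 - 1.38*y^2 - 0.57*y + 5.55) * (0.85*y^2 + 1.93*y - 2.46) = 2.805*y^5 + 5.196*y^4 - 11.2659*y^3 + 7.0122*y^2 + 12.1137*y - 13.653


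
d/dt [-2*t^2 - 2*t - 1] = -4*t - 2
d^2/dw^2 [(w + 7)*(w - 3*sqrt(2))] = 2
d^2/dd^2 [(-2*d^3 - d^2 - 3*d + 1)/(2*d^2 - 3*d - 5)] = 2*(-56*d^3 - 108*d^2 - 258*d + 39)/(8*d^6 - 36*d^5 - 6*d^4 + 153*d^3 + 15*d^2 - 225*d - 125)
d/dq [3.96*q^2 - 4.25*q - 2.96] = 7.92*q - 4.25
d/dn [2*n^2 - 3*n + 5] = 4*n - 3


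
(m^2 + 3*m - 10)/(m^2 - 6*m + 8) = (m + 5)/(m - 4)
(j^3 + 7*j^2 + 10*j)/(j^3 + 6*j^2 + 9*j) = (j^2 + 7*j + 10)/(j^2 + 6*j + 9)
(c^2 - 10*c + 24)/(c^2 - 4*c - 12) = (c - 4)/(c + 2)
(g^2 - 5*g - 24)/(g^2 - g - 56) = (g + 3)/(g + 7)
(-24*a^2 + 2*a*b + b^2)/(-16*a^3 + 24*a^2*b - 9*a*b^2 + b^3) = (6*a + b)/(4*a^2 - 5*a*b + b^2)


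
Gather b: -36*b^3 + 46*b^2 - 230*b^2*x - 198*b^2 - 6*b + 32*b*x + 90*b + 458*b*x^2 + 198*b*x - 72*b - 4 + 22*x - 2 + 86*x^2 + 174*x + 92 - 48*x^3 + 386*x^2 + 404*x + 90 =-36*b^3 + b^2*(-230*x - 152) + b*(458*x^2 + 230*x + 12) - 48*x^3 + 472*x^2 + 600*x + 176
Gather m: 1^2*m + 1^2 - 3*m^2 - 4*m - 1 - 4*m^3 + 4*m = -4*m^3 - 3*m^2 + m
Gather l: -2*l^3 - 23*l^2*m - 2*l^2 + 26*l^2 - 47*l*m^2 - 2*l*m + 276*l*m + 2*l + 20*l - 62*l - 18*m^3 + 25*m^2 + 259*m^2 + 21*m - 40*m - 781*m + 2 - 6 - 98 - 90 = -2*l^3 + l^2*(24 - 23*m) + l*(-47*m^2 + 274*m - 40) - 18*m^3 + 284*m^2 - 800*m - 192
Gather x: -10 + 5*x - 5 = 5*x - 15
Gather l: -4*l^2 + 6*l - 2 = -4*l^2 + 6*l - 2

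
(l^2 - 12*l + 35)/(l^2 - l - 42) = (l - 5)/(l + 6)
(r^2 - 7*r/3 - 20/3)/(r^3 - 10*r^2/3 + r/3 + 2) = (3*r^2 - 7*r - 20)/(3*r^3 - 10*r^2 + r + 6)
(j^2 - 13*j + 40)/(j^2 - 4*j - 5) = (j - 8)/(j + 1)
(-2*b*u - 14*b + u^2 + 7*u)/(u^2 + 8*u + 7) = (-2*b + u)/(u + 1)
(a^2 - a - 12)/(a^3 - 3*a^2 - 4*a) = (a + 3)/(a*(a + 1))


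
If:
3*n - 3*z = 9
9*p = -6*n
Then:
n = z + 3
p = -2*z/3 - 2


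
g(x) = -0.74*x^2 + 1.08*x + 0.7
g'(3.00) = -3.36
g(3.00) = -2.72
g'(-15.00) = 23.28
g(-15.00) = -182.00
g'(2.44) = -2.53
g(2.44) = -1.07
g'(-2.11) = 4.20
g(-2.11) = -4.87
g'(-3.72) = 6.59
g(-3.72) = -13.56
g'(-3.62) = 6.44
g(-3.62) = -12.91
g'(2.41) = -2.49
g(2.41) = -1.00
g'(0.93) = -0.30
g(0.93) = 1.06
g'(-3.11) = 5.68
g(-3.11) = -9.82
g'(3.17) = -3.61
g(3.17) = -3.31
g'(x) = 1.08 - 1.48*x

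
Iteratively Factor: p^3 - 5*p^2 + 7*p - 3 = (p - 3)*(p^2 - 2*p + 1) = (p - 3)*(p - 1)*(p - 1)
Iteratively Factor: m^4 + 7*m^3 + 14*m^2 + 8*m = (m + 2)*(m^3 + 5*m^2 + 4*m) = (m + 1)*(m + 2)*(m^2 + 4*m) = m*(m + 1)*(m + 2)*(m + 4)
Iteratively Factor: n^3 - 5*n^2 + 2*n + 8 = (n - 4)*(n^2 - n - 2) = (n - 4)*(n - 2)*(n + 1)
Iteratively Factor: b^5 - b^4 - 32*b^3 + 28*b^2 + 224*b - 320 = (b + 4)*(b^4 - 5*b^3 - 12*b^2 + 76*b - 80) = (b - 5)*(b + 4)*(b^3 - 12*b + 16) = (b - 5)*(b - 2)*(b + 4)*(b^2 + 2*b - 8) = (b - 5)*(b - 2)*(b + 4)^2*(b - 2)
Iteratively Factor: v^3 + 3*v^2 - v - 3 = (v + 3)*(v^2 - 1) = (v + 1)*(v + 3)*(v - 1)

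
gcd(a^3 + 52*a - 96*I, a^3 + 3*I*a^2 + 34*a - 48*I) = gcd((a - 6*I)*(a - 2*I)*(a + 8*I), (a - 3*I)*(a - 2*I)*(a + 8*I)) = a^2 + 6*I*a + 16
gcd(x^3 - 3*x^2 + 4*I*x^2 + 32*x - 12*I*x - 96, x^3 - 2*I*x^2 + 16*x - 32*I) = x - 4*I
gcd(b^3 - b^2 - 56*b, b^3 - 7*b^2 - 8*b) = b^2 - 8*b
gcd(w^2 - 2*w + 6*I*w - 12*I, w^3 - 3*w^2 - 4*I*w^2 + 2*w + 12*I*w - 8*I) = w - 2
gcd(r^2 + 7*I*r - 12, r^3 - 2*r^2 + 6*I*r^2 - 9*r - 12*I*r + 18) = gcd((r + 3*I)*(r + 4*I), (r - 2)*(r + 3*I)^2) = r + 3*I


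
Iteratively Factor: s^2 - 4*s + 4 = (s - 2)*(s - 2)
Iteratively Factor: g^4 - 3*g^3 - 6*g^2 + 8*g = (g - 4)*(g^3 + g^2 - 2*g) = (g - 4)*(g + 2)*(g^2 - g) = g*(g - 4)*(g + 2)*(g - 1)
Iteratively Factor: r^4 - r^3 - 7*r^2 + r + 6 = (r - 1)*(r^3 - 7*r - 6) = (r - 3)*(r - 1)*(r^2 + 3*r + 2) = (r - 3)*(r - 1)*(r + 1)*(r + 2)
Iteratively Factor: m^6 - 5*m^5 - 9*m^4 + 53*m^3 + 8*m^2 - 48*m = (m - 4)*(m^5 - m^4 - 13*m^3 + m^2 + 12*m) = (m - 4)^2*(m^4 + 3*m^3 - m^2 - 3*m) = (m - 4)^2*(m - 1)*(m^3 + 4*m^2 + 3*m) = m*(m - 4)^2*(m - 1)*(m^2 + 4*m + 3) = m*(m - 4)^2*(m - 1)*(m + 1)*(m + 3)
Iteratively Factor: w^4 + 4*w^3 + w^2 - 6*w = (w + 2)*(w^3 + 2*w^2 - 3*w) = w*(w + 2)*(w^2 + 2*w - 3) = w*(w - 1)*(w + 2)*(w + 3)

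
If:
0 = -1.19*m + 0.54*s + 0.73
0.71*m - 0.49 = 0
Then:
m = 0.69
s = 0.17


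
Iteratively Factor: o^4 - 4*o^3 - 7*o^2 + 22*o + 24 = (o - 4)*(o^3 - 7*o - 6) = (o - 4)*(o + 1)*(o^2 - o - 6) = (o - 4)*(o - 3)*(o + 1)*(o + 2)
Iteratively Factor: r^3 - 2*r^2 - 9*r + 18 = (r - 3)*(r^2 + r - 6) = (r - 3)*(r + 3)*(r - 2)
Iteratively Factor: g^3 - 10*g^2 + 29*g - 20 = (g - 1)*(g^2 - 9*g + 20) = (g - 4)*(g - 1)*(g - 5)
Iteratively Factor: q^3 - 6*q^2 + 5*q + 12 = (q + 1)*(q^2 - 7*q + 12) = (q - 3)*(q + 1)*(q - 4)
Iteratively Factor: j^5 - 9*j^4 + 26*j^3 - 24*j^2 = (j - 4)*(j^4 - 5*j^3 + 6*j^2) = j*(j - 4)*(j^3 - 5*j^2 + 6*j) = j*(j - 4)*(j - 2)*(j^2 - 3*j) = j*(j - 4)*(j - 3)*(j - 2)*(j)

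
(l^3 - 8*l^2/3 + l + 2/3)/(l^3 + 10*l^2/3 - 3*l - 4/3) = (l - 2)/(l + 4)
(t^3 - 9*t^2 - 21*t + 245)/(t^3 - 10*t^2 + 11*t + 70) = (t^2 - 2*t - 35)/(t^2 - 3*t - 10)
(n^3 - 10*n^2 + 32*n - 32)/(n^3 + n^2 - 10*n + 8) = (n^2 - 8*n + 16)/(n^2 + 3*n - 4)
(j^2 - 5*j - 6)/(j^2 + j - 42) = (j + 1)/(j + 7)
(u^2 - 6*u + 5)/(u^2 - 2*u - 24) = (-u^2 + 6*u - 5)/(-u^2 + 2*u + 24)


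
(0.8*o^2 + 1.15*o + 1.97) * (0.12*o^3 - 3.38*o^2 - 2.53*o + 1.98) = 0.096*o^5 - 2.566*o^4 - 5.6746*o^3 - 7.9841*o^2 - 2.7071*o + 3.9006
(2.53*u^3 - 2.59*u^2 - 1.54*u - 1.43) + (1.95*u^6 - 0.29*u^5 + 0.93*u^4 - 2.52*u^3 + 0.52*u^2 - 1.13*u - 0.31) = 1.95*u^6 - 0.29*u^5 + 0.93*u^4 + 0.00999999999999979*u^3 - 2.07*u^2 - 2.67*u - 1.74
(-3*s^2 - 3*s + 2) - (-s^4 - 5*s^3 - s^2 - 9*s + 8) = s^4 + 5*s^3 - 2*s^2 + 6*s - 6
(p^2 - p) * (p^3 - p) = p^5 - p^4 - p^3 + p^2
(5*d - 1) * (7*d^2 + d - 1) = 35*d^3 - 2*d^2 - 6*d + 1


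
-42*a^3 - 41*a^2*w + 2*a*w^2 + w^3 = (-6*a + w)*(a + w)*(7*a + w)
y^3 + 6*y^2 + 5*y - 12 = (y - 1)*(y + 3)*(y + 4)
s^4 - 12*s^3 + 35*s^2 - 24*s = s*(s - 8)*(s - 3)*(s - 1)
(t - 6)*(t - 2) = t^2 - 8*t + 12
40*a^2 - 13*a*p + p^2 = (-8*a + p)*(-5*a + p)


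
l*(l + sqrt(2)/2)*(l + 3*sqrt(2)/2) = l^3 + 2*sqrt(2)*l^2 + 3*l/2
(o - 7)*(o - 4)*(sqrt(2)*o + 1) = sqrt(2)*o^3 - 11*sqrt(2)*o^2 + o^2 - 11*o + 28*sqrt(2)*o + 28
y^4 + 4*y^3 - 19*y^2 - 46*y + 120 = (y - 3)*(y - 2)*(y + 4)*(y + 5)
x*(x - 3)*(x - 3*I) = x^3 - 3*x^2 - 3*I*x^2 + 9*I*x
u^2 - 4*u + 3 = (u - 3)*(u - 1)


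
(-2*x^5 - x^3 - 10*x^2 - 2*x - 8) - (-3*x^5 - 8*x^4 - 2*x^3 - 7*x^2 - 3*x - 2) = x^5 + 8*x^4 + x^3 - 3*x^2 + x - 6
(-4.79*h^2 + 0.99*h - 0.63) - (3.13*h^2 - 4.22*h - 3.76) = -7.92*h^2 + 5.21*h + 3.13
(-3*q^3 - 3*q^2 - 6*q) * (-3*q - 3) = 9*q^4 + 18*q^3 + 27*q^2 + 18*q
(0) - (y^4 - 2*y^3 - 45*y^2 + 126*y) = -y^4 + 2*y^3 + 45*y^2 - 126*y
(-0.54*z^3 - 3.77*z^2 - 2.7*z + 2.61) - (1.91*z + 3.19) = -0.54*z^3 - 3.77*z^2 - 4.61*z - 0.58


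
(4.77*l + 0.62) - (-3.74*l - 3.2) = 8.51*l + 3.82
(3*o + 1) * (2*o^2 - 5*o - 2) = 6*o^3 - 13*o^2 - 11*o - 2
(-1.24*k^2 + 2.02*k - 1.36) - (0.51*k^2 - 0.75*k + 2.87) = -1.75*k^2 + 2.77*k - 4.23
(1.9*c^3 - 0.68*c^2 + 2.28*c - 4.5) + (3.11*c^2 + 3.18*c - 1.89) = 1.9*c^3 + 2.43*c^2 + 5.46*c - 6.39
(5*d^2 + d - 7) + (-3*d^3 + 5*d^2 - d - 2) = -3*d^3 + 10*d^2 - 9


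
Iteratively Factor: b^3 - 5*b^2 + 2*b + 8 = (b - 2)*(b^2 - 3*b - 4) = (b - 2)*(b + 1)*(b - 4)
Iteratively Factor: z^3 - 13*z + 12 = (z + 4)*(z^2 - 4*z + 3) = (z - 1)*(z + 4)*(z - 3)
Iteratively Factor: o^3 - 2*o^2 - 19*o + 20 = (o - 5)*(o^2 + 3*o - 4) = (o - 5)*(o - 1)*(o + 4)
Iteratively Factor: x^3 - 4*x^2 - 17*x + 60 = (x + 4)*(x^2 - 8*x + 15) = (x - 5)*(x + 4)*(x - 3)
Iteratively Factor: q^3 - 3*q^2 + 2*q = (q)*(q^2 - 3*q + 2) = q*(q - 2)*(q - 1)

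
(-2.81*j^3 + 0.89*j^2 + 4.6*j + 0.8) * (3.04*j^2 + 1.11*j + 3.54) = -8.5424*j^5 - 0.4135*j^4 + 5.0245*j^3 + 10.6886*j^2 + 17.172*j + 2.832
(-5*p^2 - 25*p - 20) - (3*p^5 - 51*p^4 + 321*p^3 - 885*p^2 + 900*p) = -3*p^5 + 51*p^4 - 321*p^3 + 880*p^2 - 925*p - 20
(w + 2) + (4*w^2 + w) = 4*w^2 + 2*w + 2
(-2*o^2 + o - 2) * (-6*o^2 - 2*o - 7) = 12*o^4 - 2*o^3 + 24*o^2 - 3*o + 14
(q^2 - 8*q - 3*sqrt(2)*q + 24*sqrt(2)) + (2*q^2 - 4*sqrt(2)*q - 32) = 3*q^2 - 7*sqrt(2)*q - 8*q - 32 + 24*sqrt(2)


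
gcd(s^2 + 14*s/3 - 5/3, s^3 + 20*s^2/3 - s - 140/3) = s + 5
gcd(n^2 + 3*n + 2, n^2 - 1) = n + 1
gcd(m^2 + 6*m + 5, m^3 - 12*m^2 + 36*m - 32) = 1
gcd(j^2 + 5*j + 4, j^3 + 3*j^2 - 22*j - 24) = j + 1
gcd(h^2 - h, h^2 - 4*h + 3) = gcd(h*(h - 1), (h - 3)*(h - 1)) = h - 1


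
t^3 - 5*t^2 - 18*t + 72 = (t - 6)*(t - 3)*(t + 4)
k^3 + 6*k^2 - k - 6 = (k - 1)*(k + 1)*(k + 6)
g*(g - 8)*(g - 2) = g^3 - 10*g^2 + 16*g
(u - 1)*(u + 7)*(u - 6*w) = u^3 - 6*u^2*w + 6*u^2 - 36*u*w - 7*u + 42*w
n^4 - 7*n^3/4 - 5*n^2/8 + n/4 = n*(n - 2)*(n - 1/4)*(n + 1/2)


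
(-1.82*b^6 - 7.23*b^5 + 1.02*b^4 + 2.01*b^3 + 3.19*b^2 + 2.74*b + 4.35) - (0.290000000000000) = -1.82*b^6 - 7.23*b^5 + 1.02*b^4 + 2.01*b^3 + 3.19*b^2 + 2.74*b + 4.06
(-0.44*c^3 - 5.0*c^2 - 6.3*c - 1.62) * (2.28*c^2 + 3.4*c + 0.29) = -1.0032*c^5 - 12.896*c^4 - 31.4916*c^3 - 26.5636*c^2 - 7.335*c - 0.4698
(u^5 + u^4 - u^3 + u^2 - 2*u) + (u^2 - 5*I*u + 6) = u^5 + u^4 - u^3 + 2*u^2 - 2*u - 5*I*u + 6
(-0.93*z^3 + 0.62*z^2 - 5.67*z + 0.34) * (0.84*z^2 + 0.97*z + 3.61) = -0.7812*z^5 - 0.3813*z^4 - 7.5187*z^3 - 2.9761*z^2 - 20.1389*z + 1.2274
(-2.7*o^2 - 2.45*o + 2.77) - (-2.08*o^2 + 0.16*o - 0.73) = -0.62*o^2 - 2.61*o + 3.5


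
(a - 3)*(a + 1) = a^2 - 2*a - 3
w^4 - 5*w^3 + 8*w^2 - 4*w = w*(w - 2)^2*(w - 1)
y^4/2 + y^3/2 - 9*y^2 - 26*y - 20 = (y/2 + 1)*(y - 5)*(y + 2)^2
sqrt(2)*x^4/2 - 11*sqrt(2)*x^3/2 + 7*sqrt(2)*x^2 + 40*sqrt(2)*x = x*(x - 8)*(x - 5)*(sqrt(2)*x/2 + sqrt(2))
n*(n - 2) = n^2 - 2*n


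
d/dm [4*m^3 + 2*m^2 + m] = 12*m^2 + 4*m + 1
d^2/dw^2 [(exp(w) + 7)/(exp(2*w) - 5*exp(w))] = (exp(3*w) + 33*exp(2*w) - 105*exp(w) + 175)*exp(-w)/(exp(3*w) - 15*exp(2*w) + 75*exp(w) - 125)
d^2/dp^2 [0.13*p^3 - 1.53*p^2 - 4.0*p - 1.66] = 0.78*p - 3.06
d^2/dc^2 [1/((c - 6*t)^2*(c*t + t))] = 2*(3*(c + 1)^2 + 2*(c + 1)*(c - 6*t) + (c - 6*t)^2)/(t*(c + 1)^3*(c - 6*t)^4)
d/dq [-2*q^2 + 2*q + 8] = 2 - 4*q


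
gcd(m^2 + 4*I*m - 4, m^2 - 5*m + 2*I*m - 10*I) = m + 2*I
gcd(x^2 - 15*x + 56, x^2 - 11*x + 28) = x - 7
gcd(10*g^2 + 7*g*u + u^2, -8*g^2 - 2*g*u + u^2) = 2*g + u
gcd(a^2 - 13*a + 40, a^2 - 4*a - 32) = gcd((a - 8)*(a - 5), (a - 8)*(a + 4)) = a - 8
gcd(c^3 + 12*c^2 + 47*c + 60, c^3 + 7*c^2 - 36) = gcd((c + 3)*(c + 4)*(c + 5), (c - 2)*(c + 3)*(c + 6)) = c + 3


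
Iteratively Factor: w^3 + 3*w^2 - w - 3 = (w + 3)*(w^2 - 1) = (w - 1)*(w + 3)*(w + 1)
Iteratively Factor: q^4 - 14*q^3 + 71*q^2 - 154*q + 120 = (q - 2)*(q^3 - 12*q^2 + 47*q - 60) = (q - 3)*(q - 2)*(q^2 - 9*q + 20) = (q - 4)*(q - 3)*(q - 2)*(q - 5)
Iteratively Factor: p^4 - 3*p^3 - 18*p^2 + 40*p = (p - 5)*(p^3 + 2*p^2 - 8*p) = (p - 5)*(p - 2)*(p^2 + 4*p) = p*(p - 5)*(p - 2)*(p + 4)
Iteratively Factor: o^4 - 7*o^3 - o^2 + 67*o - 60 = (o - 1)*(o^3 - 6*o^2 - 7*o + 60) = (o - 4)*(o - 1)*(o^2 - 2*o - 15) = (o - 4)*(o - 1)*(o + 3)*(o - 5)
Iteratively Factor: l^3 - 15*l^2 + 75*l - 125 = (l - 5)*(l^2 - 10*l + 25) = (l - 5)^2*(l - 5)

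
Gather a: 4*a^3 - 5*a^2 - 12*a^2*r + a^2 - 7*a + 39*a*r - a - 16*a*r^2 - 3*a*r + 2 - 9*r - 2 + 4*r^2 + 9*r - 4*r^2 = 4*a^3 + a^2*(-12*r - 4) + a*(-16*r^2 + 36*r - 8)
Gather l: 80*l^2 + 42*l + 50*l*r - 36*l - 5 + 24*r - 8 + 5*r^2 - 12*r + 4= 80*l^2 + l*(50*r + 6) + 5*r^2 + 12*r - 9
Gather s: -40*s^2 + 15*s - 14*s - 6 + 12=-40*s^2 + s + 6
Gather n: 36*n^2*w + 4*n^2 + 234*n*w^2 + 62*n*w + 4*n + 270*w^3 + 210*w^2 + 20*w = n^2*(36*w + 4) + n*(234*w^2 + 62*w + 4) + 270*w^3 + 210*w^2 + 20*w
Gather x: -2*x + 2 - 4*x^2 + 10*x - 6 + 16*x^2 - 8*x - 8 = 12*x^2 - 12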